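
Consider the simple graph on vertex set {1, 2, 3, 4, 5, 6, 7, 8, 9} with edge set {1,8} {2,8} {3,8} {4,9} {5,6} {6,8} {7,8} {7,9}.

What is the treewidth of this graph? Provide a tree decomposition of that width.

Treewidth 1.
Bags: B1 = {3, 8}  B2 = {6, 8}  B3 = {7, 8}  B4 = {7, 9}  B5 = {2, 8}  B6 = {1, 8}  B7 = {4, 9}  B8 = {5, 6}
Tree: B1–B2, B2–B3, B3–B4, B2–B5, B1–B6, B4–B7, B2–B8

The largest bag has 2 vertices, giving width 1; this decomposition certifies tw(G) ≤ 1. Any graph with an edge has treewidth ≥ 1, and G has the edge 3–8. Hence tw(G) = 1 exactly.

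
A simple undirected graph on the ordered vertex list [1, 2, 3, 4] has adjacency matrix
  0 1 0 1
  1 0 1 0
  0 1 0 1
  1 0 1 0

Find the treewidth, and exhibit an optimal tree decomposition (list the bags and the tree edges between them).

Each bag holds 3 vertices, so the decomposition has width 2, which upper-bounds the treewidth. For the lower bound, G contains the cycle 2–3–4–1–2, so G is not a forest; only forests have treewidth ≤ 1, hence tw(G) ≥ 2. Hence tw(G) = 2 exactly.

Treewidth 2.
One such decomposition:
Bags: B1 = {2, 3, 4}  B2 = {1, 2, 4}
Tree: B1–B2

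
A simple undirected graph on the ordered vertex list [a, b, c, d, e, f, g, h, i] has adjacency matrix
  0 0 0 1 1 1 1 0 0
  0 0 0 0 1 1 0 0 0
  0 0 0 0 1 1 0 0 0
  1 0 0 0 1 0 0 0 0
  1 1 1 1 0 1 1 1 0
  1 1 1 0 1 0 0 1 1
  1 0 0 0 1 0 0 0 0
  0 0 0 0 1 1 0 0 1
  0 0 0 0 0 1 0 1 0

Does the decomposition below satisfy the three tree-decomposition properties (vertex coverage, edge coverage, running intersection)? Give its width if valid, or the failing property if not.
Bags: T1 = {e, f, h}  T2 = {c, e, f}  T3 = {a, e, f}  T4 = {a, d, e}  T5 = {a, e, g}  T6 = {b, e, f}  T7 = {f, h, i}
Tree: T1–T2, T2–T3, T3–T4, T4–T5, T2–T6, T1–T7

Yes; width 2.

Vertex coverage: the bags together contain {a, b, c, d, e, f, g, h, i}, the full vertex set. Edge coverage: each edge of G has both endpoints in at least one bag. Running intersection: for every vertex, the bags containing it form a connected subtree. All three properties hold, so this is a valid tree decomposition of width max|bag| − 1 = 2, and hence tw(G) ≤ 2.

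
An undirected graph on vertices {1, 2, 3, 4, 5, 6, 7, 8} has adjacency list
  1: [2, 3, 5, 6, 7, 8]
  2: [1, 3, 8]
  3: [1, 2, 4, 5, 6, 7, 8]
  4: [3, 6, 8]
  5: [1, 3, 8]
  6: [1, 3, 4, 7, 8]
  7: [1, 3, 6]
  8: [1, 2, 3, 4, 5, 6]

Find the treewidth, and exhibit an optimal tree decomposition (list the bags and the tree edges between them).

The largest bag has 4 vertices, giving width 3; this decomposition certifies tw(G) ≤ 3. For the lower bound, the 4 vertices {1, 2, 3, 8} are pairwise adjacent, and any tree decomposition puts a clique entirely inside one bag — forcing width ≥ 3. Therefore the treewidth is 3.

Treewidth 3.
Bags: B1 = {3, 4, 6, 8}  B2 = {1, 3, 6, 8}  B3 = {1, 2, 3, 8}  B4 = {1, 3, 6, 7}  B5 = {1, 3, 5, 8}
Tree: B1–B2, B2–B3, B2–B4, B3–B5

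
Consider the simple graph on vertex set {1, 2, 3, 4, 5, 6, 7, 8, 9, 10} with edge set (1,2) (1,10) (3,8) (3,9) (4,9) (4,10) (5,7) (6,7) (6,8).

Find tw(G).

A width-1 tree decomposition is:
Bags: B1 = {5, 7}  B2 = {6, 7}  B3 = {6, 8}  B4 = {3, 8}  B5 = {3, 9}  B6 = {4, 9}  B7 = {4, 10}  B8 = {1, 10}  B9 = {1, 2}
Tree: B1–B2, B2–B3, B3–B4, B4–B5, B5–B6, B6–B7, B7–B8, B8–B9
The largest bag has 2 vertices, giving width 1; this decomposition certifies tw(G) ≤ 1. Since G has at least one edge (e.g. 5–7), it is not an edgeless graph, so tw(G) ≥ 1. Hence tw(G) = 1 exactly.

1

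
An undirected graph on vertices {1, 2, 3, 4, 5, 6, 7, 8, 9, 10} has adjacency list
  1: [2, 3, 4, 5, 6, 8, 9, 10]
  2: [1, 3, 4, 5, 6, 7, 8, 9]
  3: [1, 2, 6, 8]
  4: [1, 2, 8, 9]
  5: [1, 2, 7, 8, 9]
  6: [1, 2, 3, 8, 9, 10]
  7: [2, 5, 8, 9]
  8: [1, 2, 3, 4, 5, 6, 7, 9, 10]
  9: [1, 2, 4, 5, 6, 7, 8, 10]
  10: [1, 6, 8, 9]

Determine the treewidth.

A width-4 tree decomposition is:
Bags: B1 = {1, 2, 6, 8, 9}  B2 = {1, 6, 8, 9, 10}  B3 = {1, 2, 4, 8, 9}  B4 = {1, 2, 5, 8, 9}  B5 = {2, 5, 7, 8, 9}  B6 = {1, 2, 3, 6, 8}
Tree: B1–B2, B1–B3, B3–B4, B4–B5, B1–B6
Each bag holds 5 vertices, so the decomposition has width 4, which upper-bounds the treewidth. For the lower bound, the 5 vertices {1, 2, 4, 8, 9} are pairwise adjacent, and any tree decomposition puts a clique entirely inside one bag — forcing width ≥ 4. Hence tw(G) = 4 exactly.

4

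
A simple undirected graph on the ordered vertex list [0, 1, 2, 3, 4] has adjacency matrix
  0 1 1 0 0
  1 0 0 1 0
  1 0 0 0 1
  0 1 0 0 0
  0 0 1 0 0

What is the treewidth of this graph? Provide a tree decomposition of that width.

Each bag holds 2 vertices, so the decomposition has width 1, which upper-bounds the treewidth. Any graph with an edge has treewidth ≥ 1, and G has the edge 0–1. Combining the bounds, tw(G) = 1.

Treewidth 1.
Bags: B1 = {0, 1}  B2 = {0, 2}  B3 = {2, 4}  B4 = {1, 3}
Tree: B1–B2, B2–B3, B1–B4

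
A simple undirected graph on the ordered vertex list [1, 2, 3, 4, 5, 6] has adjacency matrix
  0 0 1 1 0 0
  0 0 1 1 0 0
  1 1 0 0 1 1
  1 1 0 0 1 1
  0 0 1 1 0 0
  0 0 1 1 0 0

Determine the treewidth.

2

A width-2 tree decomposition is:
Bags: B1 = {3, 4, 5}  B2 = {2, 3, 4}  B3 = {1, 3, 4}  B4 = {3, 4, 6}
Tree: B1–B2, B2–B3, B3–B4
Each bag holds 3 vertices, so the decomposition has width 2, which upper-bounds the treewidth. Since 3–5–4–2–3 is a cycle in G, G is not acyclic. Forests are exactly the graphs of treewidth ≤ 1, so tw(G) ≥ 2. Therefore the treewidth is 2.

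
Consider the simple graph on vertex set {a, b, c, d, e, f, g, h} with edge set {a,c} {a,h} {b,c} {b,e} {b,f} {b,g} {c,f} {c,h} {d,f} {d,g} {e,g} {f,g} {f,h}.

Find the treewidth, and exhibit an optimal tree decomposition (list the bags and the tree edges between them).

The largest bag has 3 vertices, giving width 2; this decomposition certifies tw(G) ≤ 2. On the other hand G contains the 3-clique {a, c, h}. A clique must lie in a single bag of any decomposition, so no decomposition can have width below 2. Combining the bounds, tw(G) = 2.

Treewidth 2.
One optimal decomposition is:
Bags: B1 = {b, e, g}  B2 = {b, f, g}  B3 = {d, f, g}  B4 = {b, c, f}  B5 = {c, f, h}  B6 = {a, c, h}
Tree: B1–B2, B2–B3, B2–B4, B4–B5, B5–B6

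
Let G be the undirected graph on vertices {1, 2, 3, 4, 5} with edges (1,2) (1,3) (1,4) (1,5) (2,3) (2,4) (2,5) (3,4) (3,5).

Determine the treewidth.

3

A width-3 tree decomposition is:
Bags: B1 = {1, 2, 3, 4}  B2 = {1, 2, 3, 5}
Tree: B1–B2
Each bag holds 4 vertices, so the decomposition has width 3, which upper-bounds the treewidth. For the lower bound, the 4 vertices {1, 2, 3, 4} are pairwise adjacent, and any tree decomposition puts a clique entirely inside one bag — forcing width ≥ 3. Combining the bounds, tw(G) = 3.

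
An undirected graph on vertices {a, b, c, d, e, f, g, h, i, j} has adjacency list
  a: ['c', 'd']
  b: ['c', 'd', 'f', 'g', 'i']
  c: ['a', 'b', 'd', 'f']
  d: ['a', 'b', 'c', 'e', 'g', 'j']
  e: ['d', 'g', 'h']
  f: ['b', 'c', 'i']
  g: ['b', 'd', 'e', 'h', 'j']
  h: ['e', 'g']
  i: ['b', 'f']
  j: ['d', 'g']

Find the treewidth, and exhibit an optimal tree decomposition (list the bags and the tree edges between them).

Treewidth 2.
One such decomposition:
Bags: B1 = {b, c, d}  B2 = {b, d, g}  B3 = {d, e, g}  B4 = {e, g, h}  B5 = {b, c, f}  B6 = {b, f, i}  B7 = {a, c, d}  B8 = {d, g, j}
Tree: B1–B2, B2–B3, B3–B4, B1–B5, B5–B6, B1–B7, B2–B8

The largest bag has 3 vertices, giving width 2; this decomposition certifies tw(G) ≤ 2. For the lower bound, the 3 vertices {d, g, j} are pairwise adjacent, and any tree decomposition puts a clique entirely inside one bag — forcing width ≥ 2. Combining the bounds, tw(G) = 2.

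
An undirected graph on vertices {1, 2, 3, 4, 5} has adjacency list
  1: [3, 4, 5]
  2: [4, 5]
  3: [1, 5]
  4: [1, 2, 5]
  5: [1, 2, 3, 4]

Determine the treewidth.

A width-2 tree decomposition is:
Bags: B1 = {1, 4, 5}  B2 = {1, 3, 5}  B3 = {2, 4, 5}
Tree: B1–B2, B1–B3
Every bag has size at most 3, so the width is 3 − 1 = 2 and tw(G) ≤ 2. On the other hand G contains the 3-clique {1, 3, 5}. A clique must lie in a single bag of any decomposition, so no decomposition can have width below 2. Therefore the treewidth is 2.

2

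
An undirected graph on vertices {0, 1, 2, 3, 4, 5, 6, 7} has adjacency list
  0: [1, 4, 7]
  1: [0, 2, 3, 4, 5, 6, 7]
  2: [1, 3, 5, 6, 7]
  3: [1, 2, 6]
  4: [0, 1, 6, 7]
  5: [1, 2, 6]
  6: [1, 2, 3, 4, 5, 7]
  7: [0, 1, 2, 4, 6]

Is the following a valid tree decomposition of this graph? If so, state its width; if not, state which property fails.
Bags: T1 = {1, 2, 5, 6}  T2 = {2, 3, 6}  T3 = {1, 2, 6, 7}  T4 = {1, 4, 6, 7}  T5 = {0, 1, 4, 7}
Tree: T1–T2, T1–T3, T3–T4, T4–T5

No — edge (1,3) lies in no bag.

A tree decomposition must satisfy three properties: every vertex lies in some bag; for every edge, both endpoints lie together in some bag; and for every vertex, the bags containing it form a connected subtree. Here edge (1,3) lies in no bag, so the decomposition is invalid.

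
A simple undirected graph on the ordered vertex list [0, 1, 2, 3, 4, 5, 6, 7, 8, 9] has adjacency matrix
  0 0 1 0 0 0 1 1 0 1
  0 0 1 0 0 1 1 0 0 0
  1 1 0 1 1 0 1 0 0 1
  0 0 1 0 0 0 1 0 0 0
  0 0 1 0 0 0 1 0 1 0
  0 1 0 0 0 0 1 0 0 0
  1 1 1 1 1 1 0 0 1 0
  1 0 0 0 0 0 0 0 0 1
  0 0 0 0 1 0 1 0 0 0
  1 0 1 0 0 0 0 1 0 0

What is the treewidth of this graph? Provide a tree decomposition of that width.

Each bag holds 3 vertices, so the decomposition has width 2, which upper-bounds the treewidth. Conversely, {0, 2, 9} is a clique of size 3, and the vertices of any clique must share a bag in every tree decomposition; so some bag has ≥ 3 vertices and tw(G) ≥ 2. The upper and lower bounds meet at 2, so that is the treewidth.

Treewidth 2.
One optimal decomposition is:
Bags: B1 = {1, 2, 6}  B2 = {0, 2, 6}  B3 = {2, 3, 6}  B4 = {2, 4, 6}  B5 = {4, 6, 8}  B6 = {1, 5, 6}  B7 = {0, 2, 9}  B8 = {0, 7, 9}
Tree: B1–B2, B2–B3, B2–B4, B4–B5, B1–B6, B2–B7, B7–B8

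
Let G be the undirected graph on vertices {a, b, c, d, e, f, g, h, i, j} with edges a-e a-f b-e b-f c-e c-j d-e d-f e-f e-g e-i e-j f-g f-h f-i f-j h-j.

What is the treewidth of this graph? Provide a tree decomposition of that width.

Every bag has size at most 3, so the width is 3 − 1 = 2 and tw(G) ≤ 2. For the lower bound, the 3 vertices {c, e, j} are pairwise adjacent, and any tree decomposition puts a clique entirely inside one bag — forcing width ≥ 2. Hence tw(G) = 2 exactly.

Treewidth 2.
Bags: B1 = {a, e, f}  B2 = {e, f, j}  B3 = {d, e, f}  B4 = {b, e, f}  B5 = {f, h, j}  B6 = {e, f, g}  B7 = {c, e, j}  B8 = {e, f, i}
Tree: B1–B2, B2–B3, B1–B4, B2–B5, B2–B6, B2–B7, B1–B8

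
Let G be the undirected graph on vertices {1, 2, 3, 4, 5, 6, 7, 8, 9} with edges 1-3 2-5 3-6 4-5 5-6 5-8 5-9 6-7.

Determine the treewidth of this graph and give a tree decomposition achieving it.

Treewidth 1.
Bags: B1 = {5, 6}  B2 = {4, 5}  B3 = {2, 5}  B4 = {5, 9}  B5 = {3, 6}  B6 = {1, 3}  B7 = {5, 8}  B8 = {6, 7}
Tree: B1–B2, B1–B3, B1–B4, B1–B5, B5–B6, B2–B7, B5–B8

Every bag has size at most 2, so the width is 2 − 1 = 1 and tw(G) ≤ 1. Since G has at least one edge (e.g. 6–5), it is not an edgeless graph, so tw(G) ≥ 1. Combining the bounds, tw(G) = 1.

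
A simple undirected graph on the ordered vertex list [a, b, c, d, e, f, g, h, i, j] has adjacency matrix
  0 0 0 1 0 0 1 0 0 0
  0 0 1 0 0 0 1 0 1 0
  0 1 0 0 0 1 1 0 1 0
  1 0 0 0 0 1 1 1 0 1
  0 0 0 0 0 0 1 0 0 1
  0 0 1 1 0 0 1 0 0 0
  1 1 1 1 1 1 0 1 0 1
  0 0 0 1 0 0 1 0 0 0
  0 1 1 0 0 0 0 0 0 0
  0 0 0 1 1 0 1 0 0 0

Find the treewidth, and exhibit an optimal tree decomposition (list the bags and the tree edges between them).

Each bag holds 3 vertices, so the decomposition has width 2, which upper-bounds the treewidth. Conversely, {d, g, j} is a clique of size 3, and the vertices of any clique must share a bag in every tree decomposition; so some bag has ≥ 3 vertices and tw(G) ≥ 2. The upper and lower bounds meet at 2, so that is the treewidth.

Treewidth 2.
One optimal decomposition is:
Bags: B1 = {c, f, g}  B2 = {d, f, g}  B3 = {b, c, g}  B4 = {d, g, j}  B5 = {d, g, h}  B6 = {a, d, g}  B7 = {b, c, i}  B8 = {e, g, j}
Tree: B1–B2, B1–B3, B2–B4, B4–B5, B4–B6, B3–B7, B4–B8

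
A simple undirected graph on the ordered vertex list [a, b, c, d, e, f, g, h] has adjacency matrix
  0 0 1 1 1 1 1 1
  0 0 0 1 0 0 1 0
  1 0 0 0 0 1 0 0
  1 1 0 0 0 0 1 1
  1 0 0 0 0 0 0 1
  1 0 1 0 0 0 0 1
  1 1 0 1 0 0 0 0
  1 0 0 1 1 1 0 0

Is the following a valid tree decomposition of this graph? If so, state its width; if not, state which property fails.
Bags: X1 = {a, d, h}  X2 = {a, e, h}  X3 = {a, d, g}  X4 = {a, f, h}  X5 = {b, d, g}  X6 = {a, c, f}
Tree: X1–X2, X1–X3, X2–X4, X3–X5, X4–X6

Yes; width 2.

Every vertex of G appears in some bag (union = {a, b, c, d, e, f, g, h}); every edge is covered by a bag; and for each vertex v the set of bags containing v is connected in the bag tree. The decomposition is therefore valid. The largest bag has 3 vertices, so the width is 2.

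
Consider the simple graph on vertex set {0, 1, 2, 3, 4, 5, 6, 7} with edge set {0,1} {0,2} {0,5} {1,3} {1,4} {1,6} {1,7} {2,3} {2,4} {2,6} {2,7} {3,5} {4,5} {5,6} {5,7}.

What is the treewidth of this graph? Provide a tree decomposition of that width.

The largest bag has 4 vertices, giving width 3; this decomposition certifies tw(G) ≤ 3. For the lower bound: the 4 vertex sets {2,4}, {1,6}, {5}, {3} are disjoint, each induces a connected subgraph, and every pair is joined by at least one edge of G. Contracting each set to a single vertex therefore yields K_{4} as a minor, and since treewidth is minor-monotone, tw(G) ≥ tw(K_{4}) = 3. Therefore the treewidth is 3.

Treewidth 3.
One optimal decomposition is:
Bags: B1 = {1, 2, 4, 5}  B2 = {1, 2, 5, 6}  B3 = {1, 2, 3, 5}  B4 = {0, 1, 2, 5}  B5 = {1, 2, 5, 7}
Tree: B1–B2, B2–B3, B3–B4, B4–B5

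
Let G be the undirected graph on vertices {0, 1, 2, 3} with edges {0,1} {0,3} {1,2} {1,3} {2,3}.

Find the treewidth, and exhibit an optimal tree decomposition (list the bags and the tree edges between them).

The largest bag has 3 vertices, giving width 2; this decomposition certifies tw(G) ≤ 2. For the lower bound, the 3 vertices {0, 1, 3} are pairwise adjacent, and any tree decomposition puts a clique entirely inside one bag — forcing width ≥ 2. Combining the bounds, tw(G) = 2.

Treewidth 2.
Bags: B1 = {1, 2, 3}  B2 = {0, 1, 3}
Tree: B1–B2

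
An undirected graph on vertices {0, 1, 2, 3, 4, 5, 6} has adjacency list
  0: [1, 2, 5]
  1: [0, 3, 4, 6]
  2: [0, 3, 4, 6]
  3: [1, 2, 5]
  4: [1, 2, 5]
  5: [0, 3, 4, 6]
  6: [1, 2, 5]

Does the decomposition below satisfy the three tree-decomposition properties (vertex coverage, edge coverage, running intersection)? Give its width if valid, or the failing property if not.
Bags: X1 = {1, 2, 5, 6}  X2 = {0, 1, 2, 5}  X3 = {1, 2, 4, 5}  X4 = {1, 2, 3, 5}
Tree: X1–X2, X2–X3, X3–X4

Checking the three conditions: (i) the bags cover all of {0, 1, 2, 3, 4, 5, 6}; (ii) for each edge, some bag contains both endpoints; (iii) the bags containing any fixed vertex form a subtree. All hold, so the decomposition is valid with width 4 − 1 = 3.

Yes; width 3.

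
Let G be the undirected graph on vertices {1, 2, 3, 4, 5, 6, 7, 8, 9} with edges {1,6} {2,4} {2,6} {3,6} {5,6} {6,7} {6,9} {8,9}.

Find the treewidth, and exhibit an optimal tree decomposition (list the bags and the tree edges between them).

Every bag has size at most 2, so the width is 2 − 1 = 1 and tw(G) ≤ 1. Since G has at least one edge (e.g. 1–6), it is not an edgeless graph, so tw(G) ≥ 1. Combining the bounds, tw(G) = 1.

Treewidth 1.
One optimal decomposition is:
Bags: B1 = {1, 6}  B2 = {2, 6}  B3 = {5, 6}  B4 = {6, 7}  B5 = {3, 6}  B6 = {2, 4}  B7 = {6, 9}  B8 = {8, 9}
Tree: B1–B2, B2–B3, B1–B4, B3–B5, B2–B6, B4–B7, B7–B8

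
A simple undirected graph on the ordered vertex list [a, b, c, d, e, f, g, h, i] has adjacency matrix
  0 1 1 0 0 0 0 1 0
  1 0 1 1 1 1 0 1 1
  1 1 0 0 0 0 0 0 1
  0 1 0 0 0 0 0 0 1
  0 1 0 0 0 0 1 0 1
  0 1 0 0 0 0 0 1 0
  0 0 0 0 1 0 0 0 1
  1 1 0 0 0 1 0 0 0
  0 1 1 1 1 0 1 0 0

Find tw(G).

2

A width-2 tree decomposition is:
Bags: B1 = {a, b, c}  B2 = {b, c, i}  B3 = {b, d, i}  B4 = {a, b, h}  B5 = {b, e, i}  B6 = {e, g, i}  B7 = {b, f, h}
Tree: B1–B2, B2–B3, B1–B4, B2–B5, B5–B6, B4–B7
Every bag has size at most 3, so the width is 3 − 1 = 2 and tw(G) ≤ 2. On the other hand G contains the 3-clique {e, g, i}. A clique must lie in a single bag of any decomposition, so no decomposition can have width below 2. Therefore the treewidth is 2.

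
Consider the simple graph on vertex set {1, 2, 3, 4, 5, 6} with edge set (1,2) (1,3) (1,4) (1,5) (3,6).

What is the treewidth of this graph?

1

A width-1 tree decomposition is:
Bags: B1 = {1, 3}  B2 = {1, 4}  B3 = {1, 2}  B4 = {3, 6}  B5 = {1, 5}
Tree: B1–B2, B1–B3, B1–B4, B1–B5
Every bag has size at most 2, so the width is 2 − 1 = 1 and tw(G) ≤ 1. G has an edge, so its treewidth is at least 1. Hence tw(G) = 1 exactly.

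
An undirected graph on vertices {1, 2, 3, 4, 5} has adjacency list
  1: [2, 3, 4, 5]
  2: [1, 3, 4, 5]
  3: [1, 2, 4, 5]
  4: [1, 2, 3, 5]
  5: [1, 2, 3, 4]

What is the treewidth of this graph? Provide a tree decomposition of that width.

With just one bag of size 5, the width is 5 − 1 = 4, so tw(G) ≤ 4. Conversely, {1, 2, 3, 4, 5} is a clique of size 5, and the vertices of any clique must share a bag in every tree decomposition; so some bag has ≥ 5 vertices and tw(G) ≥ 4. Hence tw(G) = 4 exactly.

Treewidth 4.
One optimal decomposition is:
Bags: B1 = {1, 2, 3, 4, 5}
Tree: (single bag)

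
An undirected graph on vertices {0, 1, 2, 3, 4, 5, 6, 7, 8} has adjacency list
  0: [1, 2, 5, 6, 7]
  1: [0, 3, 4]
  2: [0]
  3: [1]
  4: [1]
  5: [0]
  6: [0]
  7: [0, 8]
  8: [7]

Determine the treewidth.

1

A width-1 tree decomposition is:
Bags: B1 = {0, 7}  B2 = {0, 5}  B3 = {0, 1}  B4 = {0, 2}  B5 = {1, 4}  B6 = {1, 3}  B7 = {7, 8}  B8 = {0, 6}
Tree: B1–B2, B1–B3, B3–B4, B3–B5, B5–B6, B1–B7, B3–B8
Each bag holds 2 vertices, so the decomposition has width 1, which upper-bounds the treewidth. G has an edge, so its treewidth is at least 1. Combining the bounds, tw(G) = 1.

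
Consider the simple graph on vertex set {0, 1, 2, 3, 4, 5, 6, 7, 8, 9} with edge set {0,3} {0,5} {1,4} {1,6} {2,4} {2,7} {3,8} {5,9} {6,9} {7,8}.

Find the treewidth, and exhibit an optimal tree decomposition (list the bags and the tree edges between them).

Treewidth 2.
One optimal decomposition is:
Bags: B1 = {1, 2, 4}  B2 = {1, 2, 7}  B3 = {1, 7, 8}  B4 = {1, 3, 8}  B5 = {0, 1, 3}  B6 = {0, 1, 5}  B7 = {1, 5, 9}  B8 = {1, 6, 9}
Tree: B1–B2, B2–B3, B3–B4, B4–B5, B5–B6, B6–B7, B7–B8

Every bag has size at most 3, so the width is 3 − 1 = 2 and tw(G) ≤ 2. Since 1–4–2–7–8–3–0–5–9–6–1 is a cycle in G, G is not acyclic. Forests are exactly the graphs of treewidth ≤ 1, so tw(G) ≥ 2. Combining the bounds, tw(G) = 2.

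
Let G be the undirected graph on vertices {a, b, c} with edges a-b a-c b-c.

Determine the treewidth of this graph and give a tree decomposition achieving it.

A single bag containing all 3 vertices is trivially a valid decomposition of width 2. On the other hand G contains the 3-clique {a, b, c}. A clique must lie in a single bag of any decomposition, so no decomposition can have width below 2. Combining the bounds, tw(G) = 2.

Treewidth 2.
Bags: B1 = {a, b, c}
Tree: (single bag)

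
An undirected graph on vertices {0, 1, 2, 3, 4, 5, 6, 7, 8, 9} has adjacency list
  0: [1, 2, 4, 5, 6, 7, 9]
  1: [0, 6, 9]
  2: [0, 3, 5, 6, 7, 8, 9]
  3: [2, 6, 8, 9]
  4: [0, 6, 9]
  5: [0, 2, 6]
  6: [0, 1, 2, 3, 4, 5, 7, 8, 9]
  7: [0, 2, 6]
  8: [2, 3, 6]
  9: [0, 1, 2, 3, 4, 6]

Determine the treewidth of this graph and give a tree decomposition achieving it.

Each bag holds 4 vertices, so the decomposition has width 3, which upper-bounds the treewidth. On the other hand G contains the 4-clique {0, 1, 6, 9}. A clique must lie in a single bag of any decomposition, so no decomposition can have width below 3. Hence tw(G) = 3 exactly.

Treewidth 3.
One optimal decomposition is:
Bags: B1 = {2, 3, 6, 9}  B2 = {0, 2, 6, 9}  B3 = {0, 4, 6, 9}  B4 = {2, 3, 6, 8}  B5 = {0, 2, 6, 7}  B6 = {0, 1, 6, 9}  B7 = {0, 2, 5, 6}
Tree: B1–B2, B2–B3, B1–B4, B2–B5, B2–B6, B2–B7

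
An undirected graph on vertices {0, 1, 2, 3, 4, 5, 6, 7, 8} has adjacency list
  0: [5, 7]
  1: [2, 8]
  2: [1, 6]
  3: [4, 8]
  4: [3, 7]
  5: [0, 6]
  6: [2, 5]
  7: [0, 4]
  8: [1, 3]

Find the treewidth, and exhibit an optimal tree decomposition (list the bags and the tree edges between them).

Treewidth 2.
One such decomposition:
Bags: B1 = {2, 5, 6}  B2 = {0, 2, 5}  B3 = {0, 2, 7}  B4 = {2, 4, 7}  B5 = {2, 3, 4}  B6 = {2, 3, 8}  B7 = {1, 2, 8}
Tree: B1–B2, B2–B3, B3–B4, B4–B5, B5–B6, B6–B7

The largest bag has 3 vertices, giving width 2; this decomposition certifies tw(G) ≤ 2. Since 2–6–5–0–7–4–3–8–1–2 is a cycle in G, G is not acyclic. Forests are exactly the graphs of treewidth ≤ 1, so tw(G) ≥ 2. Combining the bounds, tw(G) = 2.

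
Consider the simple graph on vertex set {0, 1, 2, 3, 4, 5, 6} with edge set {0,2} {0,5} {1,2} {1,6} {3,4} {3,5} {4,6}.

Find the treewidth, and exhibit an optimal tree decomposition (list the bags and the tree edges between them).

Treewidth 2.
One optimal decomposition is:
Bags: B1 = {3, 4, 5}  B2 = {4, 5, 6}  B3 = {1, 5, 6}  B4 = {1, 2, 5}  B5 = {0, 2, 5}
Tree: B1–B2, B2–B3, B3–B4, B4–B5

The largest bag has 3 vertices, giving width 2; this decomposition certifies tw(G) ≤ 2. The edges 5–3–4–6–1–2–0–5 form a cycle, so G is not a tree and its treewidth is at least 2. The upper and lower bounds meet at 2, so that is the treewidth.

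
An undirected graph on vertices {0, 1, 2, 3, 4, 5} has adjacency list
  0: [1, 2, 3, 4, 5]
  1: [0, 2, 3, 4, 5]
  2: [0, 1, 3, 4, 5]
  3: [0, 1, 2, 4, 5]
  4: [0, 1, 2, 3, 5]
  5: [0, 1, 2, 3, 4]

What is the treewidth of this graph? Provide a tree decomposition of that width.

Treewidth 5.
One such decomposition:
Bags: B1 = {0, 1, 2, 3, 4, 5}
Tree: (single bag)

A single bag containing all 6 vertices is trivially a valid decomposition of width 5. For the lower bound, the 6 vertices {0, 1, 2, 3, 4, 5} are pairwise adjacent, and any tree decomposition puts a clique entirely inside one bag — forcing width ≥ 5. The upper and lower bounds meet at 5, so that is the treewidth.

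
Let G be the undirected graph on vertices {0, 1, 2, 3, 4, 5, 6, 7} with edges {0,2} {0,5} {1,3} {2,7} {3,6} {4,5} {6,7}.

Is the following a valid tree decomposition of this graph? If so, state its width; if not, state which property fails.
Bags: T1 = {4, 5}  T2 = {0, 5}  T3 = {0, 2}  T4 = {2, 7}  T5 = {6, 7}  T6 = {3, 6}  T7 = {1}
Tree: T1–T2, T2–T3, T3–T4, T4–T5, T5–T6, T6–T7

A tree decomposition must satisfy three properties: every vertex lies in some bag; for every edge, both endpoints lie together in some bag; and for every vertex, the bags containing it form a connected subtree. Here edge (3,1) lies in no bag, so the decomposition is invalid.

No — edge (3,1) lies in no bag.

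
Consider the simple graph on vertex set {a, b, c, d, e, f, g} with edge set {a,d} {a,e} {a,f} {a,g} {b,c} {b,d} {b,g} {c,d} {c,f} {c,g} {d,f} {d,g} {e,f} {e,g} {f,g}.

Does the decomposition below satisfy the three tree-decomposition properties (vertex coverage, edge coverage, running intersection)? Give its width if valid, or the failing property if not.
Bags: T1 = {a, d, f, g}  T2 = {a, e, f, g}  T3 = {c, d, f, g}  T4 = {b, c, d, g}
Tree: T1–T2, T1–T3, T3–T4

Checking the three conditions: (i) the bags cover all of {a, b, c, d, e, f, g}; (ii) for each edge, some bag contains both endpoints; (iii) the bags containing any fixed vertex form a subtree. All hold, so the decomposition is valid with width 4 − 1 = 3.

Yes; width 3.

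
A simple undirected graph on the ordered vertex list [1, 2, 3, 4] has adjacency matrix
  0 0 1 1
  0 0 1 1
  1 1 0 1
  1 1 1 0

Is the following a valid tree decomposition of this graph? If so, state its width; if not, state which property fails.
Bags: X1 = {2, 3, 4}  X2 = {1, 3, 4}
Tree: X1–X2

Yes; width 2.

Checking the three conditions: (i) the bags cover all of {1, 2, 3, 4}; (ii) for each edge, some bag contains both endpoints; (iii) the bags containing any fixed vertex form a subtree. All hold, so the decomposition is valid with width 3 − 1 = 2.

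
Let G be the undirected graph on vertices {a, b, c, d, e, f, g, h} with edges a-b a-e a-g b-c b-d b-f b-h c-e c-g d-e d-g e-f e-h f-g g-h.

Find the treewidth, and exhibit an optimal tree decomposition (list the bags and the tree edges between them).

Every bag has size at most 4, so the width is 4 − 1 = 3 and tw(G) ≤ 3. For the lower bound: the 4 vertex sets {f,g}, {b,c}, {e}, {a} are disjoint, each induces a connected subgraph, and every pair is joined by at least one edge of G. Contracting each set to a single vertex therefore yields K_{4} as a minor, and since treewidth is minor-monotone, tw(G) ≥ tw(K_{4}) = 3. Hence tw(G) = 3 exactly.

Treewidth 3.
One optimal decomposition is:
Bags: B1 = {b, e, f, g}  B2 = {b, c, e, g}  B3 = {a, b, e, g}  B4 = {b, e, g, h}  B5 = {b, d, e, g}
Tree: B1–B2, B2–B3, B3–B4, B4–B5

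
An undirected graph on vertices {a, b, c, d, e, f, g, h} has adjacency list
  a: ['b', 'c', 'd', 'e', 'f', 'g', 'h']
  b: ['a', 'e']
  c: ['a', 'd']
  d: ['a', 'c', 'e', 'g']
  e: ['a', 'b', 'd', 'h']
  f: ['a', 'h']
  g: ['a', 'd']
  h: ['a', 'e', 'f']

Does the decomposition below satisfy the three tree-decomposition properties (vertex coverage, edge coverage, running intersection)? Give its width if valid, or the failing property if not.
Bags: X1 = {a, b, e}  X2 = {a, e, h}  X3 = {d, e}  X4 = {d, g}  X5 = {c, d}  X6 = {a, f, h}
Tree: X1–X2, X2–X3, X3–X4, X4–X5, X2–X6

No — edge (a,d) lies in no bag.

A tree decomposition must satisfy three properties: every vertex lies in some bag; for every edge, both endpoints lie together in some bag; and for every vertex, the bags containing it form a connected subtree. Here edge (a,d) lies in no bag, so the decomposition is invalid.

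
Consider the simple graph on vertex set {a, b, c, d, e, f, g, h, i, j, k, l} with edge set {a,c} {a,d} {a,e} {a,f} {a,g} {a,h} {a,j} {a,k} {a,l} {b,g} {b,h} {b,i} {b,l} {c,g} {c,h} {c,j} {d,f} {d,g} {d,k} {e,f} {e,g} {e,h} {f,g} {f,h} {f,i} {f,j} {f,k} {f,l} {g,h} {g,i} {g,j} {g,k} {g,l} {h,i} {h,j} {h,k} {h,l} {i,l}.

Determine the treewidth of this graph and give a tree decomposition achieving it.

Each bag holds 5 vertices, so the decomposition has width 4, which upper-bounds the treewidth. Conversely, {a, d, f, g, k} is a clique of size 5, and the vertices of any clique must share a bag in every tree decomposition; so some bag has ≥ 5 vertices and tw(G) ≥ 4. Therefore the treewidth is 4.

Treewidth 4.
One such decomposition:
Bags: B1 = {a, f, g, h, k}  B2 = {a, f, g, h, l}  B3 = {a, e, f, g, h}  B4 = {f, g, h, i, l}  B5 = {b, g, h, i, l}  B6 = {a, f, g, h, j}  B7 = {a, d, f, g, k}  B8 = {a, c, g, h, j}
Tree: B1–B2, B1–B3, B2–B4, B4–B5, B3–B6, B1–B7, B6–B8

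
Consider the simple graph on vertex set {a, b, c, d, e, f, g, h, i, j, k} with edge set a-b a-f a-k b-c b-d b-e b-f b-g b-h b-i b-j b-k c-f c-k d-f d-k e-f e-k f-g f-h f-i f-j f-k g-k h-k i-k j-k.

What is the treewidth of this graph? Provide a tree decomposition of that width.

The largest bag has 4 vertices, giving width 3; this decomposition certifies tw(G) ≤ 3. Conversely, {b, d, f, k} is a clique of size 4, and the vertices of any clique must share a bag in every tree decomposition; so some bag has ≥ 4 vertices and tw(G) ≥ 3. Hence tw(G) = 3 exactly.

Treewidth 3.
One such decomposition:
Bags: B1 = {b, f, j, k}  B2 = {b, e, f, k}  B3 = {b, f, h, k}  B4 = {b, f, i, k}  B5 = {a, b, f, k}  B6 = {b, f, g, k}  B7 = {b, d, f, k}  B8 = {b, c, f, k}
Tree: B1–B2, B1–B3, B1–B4, B4–B5, B1–B6, B4–B7, B1–B8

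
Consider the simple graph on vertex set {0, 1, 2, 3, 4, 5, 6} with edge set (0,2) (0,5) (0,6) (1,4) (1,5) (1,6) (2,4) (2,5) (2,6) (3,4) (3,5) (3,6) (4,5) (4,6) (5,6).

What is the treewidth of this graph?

3

A width-3 tree decomposition is:
Bags: B1 = {3, 4, 5, 6}  B2 = {1, 4, 5, 6}  B3 = {2, 4, 5, 6}  B4 = {0, 2, 5, 6}
Tree: B1–B2, B2–B3, B3–B4
Every bag has size at most 4, so the width is 4 − 1 = 3 and tw(G) ≤ 3. For the lower bound, the 4 vertices {0, 2, 5, 6} are pairwise adjacent, and any tree decomposition puts a clique entirely inside one bag — forcing width ≥ 3. Combining the bounds, tw(G) = 3.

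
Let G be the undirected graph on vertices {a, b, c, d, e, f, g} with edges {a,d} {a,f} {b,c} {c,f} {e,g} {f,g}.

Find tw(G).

A width-1 tree decomposition is:
Bags: B1 = {f, g}  B2 = {a, f}  B3 = {c, f}  B4 = {b, c}  B5 = {a, d}  B6 = {e, g}
Tree: B1–B2, B1–B3, B3–B4, B2–B5, B1–B6
The largest bag has 2 vertices, giving width 1; this decomposition certifies tw(G) ≤ 1. G has an edge, so its treewidth is at least 1. The upper and lower bounds meet at 1, so that is the treewidth.

1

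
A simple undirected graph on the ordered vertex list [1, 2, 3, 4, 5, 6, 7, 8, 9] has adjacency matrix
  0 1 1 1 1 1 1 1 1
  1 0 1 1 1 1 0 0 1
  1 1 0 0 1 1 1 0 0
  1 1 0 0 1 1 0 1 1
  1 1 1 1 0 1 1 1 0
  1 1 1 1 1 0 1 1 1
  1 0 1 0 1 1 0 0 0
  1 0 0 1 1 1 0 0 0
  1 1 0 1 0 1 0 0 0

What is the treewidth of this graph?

4

A width-4 tree decomposition is:
Bags: B1 = {1, 2, 4, 6, 9}  B2 = {1, 2, 4, 5, 6}  B3 = {1, 4, 5, 6, 8}  B4 = {1, 2, 3, 5, 6}  B5 = {1, 3, 5, 6, 7}
Tree: B1–B2, B2–B3, B2–B4, B4–B5
Each bag holds 5 vertices, so the decomposition has width 4, which upper-bounds the treewidth. On the other hand G contains the 5-clique {1, 2, 4, 6, 9}. A clique must lie in a single bag of any decomposition, so no decomposition can have width below 4. Hence tw(G) = 4 exactly.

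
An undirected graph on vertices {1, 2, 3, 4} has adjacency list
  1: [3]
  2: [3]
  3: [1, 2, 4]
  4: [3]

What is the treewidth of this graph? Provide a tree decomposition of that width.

Treewidth 1.
One such decomposition:
Bags: B1 = {1, 3}  B2 = {3, 4}  B3 = {2, 3}
Tree: B1–B2, B2–B3

Each bag holds 2 vertices, so the decomposition has width 1, which upper-bounds the treewidth. Since G has at least one edge (e.g. 3–1), it is not an edgeless graph, so tw(G) ≥ 1. Combining the bounds, tw(G) = 1.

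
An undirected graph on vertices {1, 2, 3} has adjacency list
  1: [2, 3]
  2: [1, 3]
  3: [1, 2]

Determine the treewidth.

2

A width-2 tree decomposition is:
Bags: B1 = {1, 2, 3}
Tree: (single bag)
A single bag containing all 3 vertices is trivially a valid decomposition of width 2. Conversely, {1, 2, 3} is a clique of size 3, and the vertices of any clique must share a bag in every tree decomposition; so some bag has ≥ 3 vertices and tw(G) ≥ 2. The upper and lower bounds meet at 2, so that is the treewidth.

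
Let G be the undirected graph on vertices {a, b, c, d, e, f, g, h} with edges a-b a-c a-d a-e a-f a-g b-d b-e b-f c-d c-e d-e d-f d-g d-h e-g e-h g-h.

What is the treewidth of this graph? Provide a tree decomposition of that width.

Every bag has size at most 4, so the width is 4 − 1 = 3 and tw(G) ≤ 3. Conversely, {d, e, g, h} is a clique of size 4, and the vertices of any clique must share a bag in every tree decomposition; so some bag has ≥ 4 vertices and tw(G) ≥ 3. Combining the bounds, tw(G) = 3.

Treewidth 3.
Bags: B1 = {a, d, e, g}  B2 = {a, c, d, e}  B3 = {a, b, d, e}  B4 = {d, e, g, h}  B5 = {a, b, d, f}
Tree: B1–B2, B1–B3, B1–B4, B3–B5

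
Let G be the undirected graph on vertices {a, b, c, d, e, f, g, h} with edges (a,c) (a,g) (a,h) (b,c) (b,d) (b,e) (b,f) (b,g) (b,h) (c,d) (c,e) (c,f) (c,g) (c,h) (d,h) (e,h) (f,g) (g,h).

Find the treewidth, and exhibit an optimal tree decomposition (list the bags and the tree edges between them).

Treewidth 3.
Bags: B1 = {b, c, e, h}  B2 = {b, c, g, h}  B3 = {b, c, d, h}  B4 = {a, c, g, h}  B5 = {b, c, f, g}
Tree: B1–B2, B2–B3, B2–B4, B2–B5

Every bag has size at most 4, so the width is 4 − 1 = 3 and tw(G) ≤ 3. Conversely, {a, c, g, h} is a clique of size 4, and the vertices of any clique must share a bag in every tree decomposition; so some bag has ≥ 4 vertices and tw(G) ≥ 3. The upper and lower bounds meet at 3, so that is the treewidth.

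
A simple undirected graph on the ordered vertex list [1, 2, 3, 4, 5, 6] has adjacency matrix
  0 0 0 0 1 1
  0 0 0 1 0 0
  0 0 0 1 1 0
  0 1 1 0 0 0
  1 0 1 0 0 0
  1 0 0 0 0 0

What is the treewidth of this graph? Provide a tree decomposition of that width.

Treewidth 1.
One such decomposition:
Bags: B1 = {2, 4}  B2 = {3, 4}  B3 = {3, 5}  B4 = {1, 5}  B5 = {1, 6}
Tree: B1–B2, B2–B3, B3–B4, B4–B5

Every bag has size at most 2, so the width is 2 − 1 = 1 and tw(G) ≤ 1. G has an edge, so its treewidth is at least 1. Combining the bounds, tw(G) = 1.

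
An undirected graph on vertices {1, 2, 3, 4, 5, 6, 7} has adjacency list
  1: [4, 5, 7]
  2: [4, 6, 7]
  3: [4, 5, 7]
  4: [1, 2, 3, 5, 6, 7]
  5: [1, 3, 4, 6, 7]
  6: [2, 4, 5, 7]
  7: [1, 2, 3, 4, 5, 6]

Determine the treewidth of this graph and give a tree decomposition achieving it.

Each bag holds 4 vertices, so the decomposition has width 3, which upper-bounds the treewidth. On the other hand G contains the 4-clique {2, 4, 6, 7}. A clique must lie in a single bag of any decomposition, so no decomposition can have width below 3. The upper and lower bounds meet at 3, so that is the treewidth.

Treewidth 3.
One optimal decomposition is:
Bags: B1 = {2, 4, 6, 7}  B2 = {4, 5, 6, 7}  B3 = {1, 4, 5, 7}  B4 = {3, 4, 5, 7}
Tree: B1–B2, B2–B3, B2–B4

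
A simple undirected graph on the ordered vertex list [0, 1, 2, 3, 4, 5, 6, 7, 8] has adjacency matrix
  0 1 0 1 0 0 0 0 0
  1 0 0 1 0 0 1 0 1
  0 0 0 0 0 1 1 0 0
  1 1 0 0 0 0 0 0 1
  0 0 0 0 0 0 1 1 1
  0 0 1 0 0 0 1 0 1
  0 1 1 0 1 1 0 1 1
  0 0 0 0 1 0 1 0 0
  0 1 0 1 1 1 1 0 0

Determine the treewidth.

2

A width-2 tree decomposition is:
Bags: B1 = {4, 6, 8}  B2 = {4, 6, 7}  B3 = {1, 6, 8}  B4 = {1, 3, 8}  B5 = {0, 1, 3}  B6 = {5, 6, 8}  B7 = {2, 5, 6}
Tree: B1–B2, B1–B3, B3–B4, B4–B5, B1–B6, B6–B7
The largest bag has 3 vertices, giving width 2; this decomposition certifies tw(G) ≤ 2. For the lower bound, the 3 vertices {0, 1, 3} are pairwise adjacent, and any tree decomposition puts a clique entirely inside one bag — forcing width ≥ 2. The upper and lower bounds meet at 2, so that is the treewidth.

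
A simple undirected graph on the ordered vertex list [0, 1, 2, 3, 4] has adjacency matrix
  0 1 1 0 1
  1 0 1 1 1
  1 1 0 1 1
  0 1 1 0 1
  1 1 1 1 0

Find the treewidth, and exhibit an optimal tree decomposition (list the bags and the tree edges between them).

Every bag has size at most 4, so the width is 4 − 1 = 3 and tw(G) ≤ 3. Conversely, {0, 1, 2, 4} is a clique of size 4, and the vertices of any clique must share a bag in every tree decomposition; so some bag has ≥ 4 vertices and tw(G) ≥ 3. The upper and lower bounds meet at 3, so that is the treewidth.

Treewidth 3.
One such decomposition:
Bags: B1 = {0, 1, 2, 4}  B2 = {1, 2, 3, 4}
Tree: B1–B2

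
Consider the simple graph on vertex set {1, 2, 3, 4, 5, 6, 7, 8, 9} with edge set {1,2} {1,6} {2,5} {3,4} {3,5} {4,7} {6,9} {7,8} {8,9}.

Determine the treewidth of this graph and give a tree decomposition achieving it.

The largest bag has 3 vertices, giving width 2; this decomposition certifies tw(G) ≤ 2. The edges 7–4–3–5–2–1–6–9–8–7 form a cycle, so G is not a tree and its treewidth is at least 2. Hence tw(G) = 2 exactly.

Treewidth 2.
One such decomposition:
Bags: B1 = {3, 4, 7}  B2 = {3, 5, 7}  B3 = {2, 5, 7}  B4 = {1, 2, 7}  B5 = {1, 6, 7}  B6 = {6, 7, 9}  B7 = {7, 8, 9}
Tree: B1–B2, B2–B3, B3–B4, B4–B5, B5–B6, B6–B7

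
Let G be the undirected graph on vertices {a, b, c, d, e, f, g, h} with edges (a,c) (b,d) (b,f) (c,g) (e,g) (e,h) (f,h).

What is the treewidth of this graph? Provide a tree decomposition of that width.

The largest bag has 2 vertices, giving width 1; this decomposition certifies tw(G) ≤ 1. Any graph with an edge has treewidth ≥ 1, and G has the edge a–c. Combining the bounds, tw(G) = 1.

Treewidth 1.
One such decomposition:
Bags: B1 = {a, c}  B2 = {c, g}  B3 = {e, g}  B4 = {e, h}  B5 = {f, h}  B6 = {b, f}  B7 = {b, d}
Tree: B1–B2, B2–B3, B3–B4, B4–B5, B5–B6, B6–B7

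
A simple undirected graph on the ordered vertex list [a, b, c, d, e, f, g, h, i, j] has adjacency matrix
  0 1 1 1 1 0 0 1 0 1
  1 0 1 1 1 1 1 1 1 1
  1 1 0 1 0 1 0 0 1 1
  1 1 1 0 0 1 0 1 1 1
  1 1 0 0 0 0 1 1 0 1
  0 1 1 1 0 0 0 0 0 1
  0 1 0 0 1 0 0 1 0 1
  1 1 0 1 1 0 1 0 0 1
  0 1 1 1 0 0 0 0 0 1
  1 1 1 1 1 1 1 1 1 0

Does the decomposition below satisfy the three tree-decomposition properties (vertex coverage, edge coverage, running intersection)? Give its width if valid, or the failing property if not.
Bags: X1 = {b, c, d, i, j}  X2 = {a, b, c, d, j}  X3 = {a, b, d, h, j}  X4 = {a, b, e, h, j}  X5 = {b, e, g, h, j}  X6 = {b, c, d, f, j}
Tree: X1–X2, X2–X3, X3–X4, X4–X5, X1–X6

Yes; width 4.

Vertex coverage: the bags together contain {a, b, c, d, e, f, g, h, i, j}, the full vertex set. Edge coverage: each edge of G has both endpoints in at least one bag. Running intersection: for every vertex, the bags containing it form a connected subtree. All three properties hold, so this is a valid tree decomposition of width max|bag| − 1 = 4, and hence tw(G) ≤ 4.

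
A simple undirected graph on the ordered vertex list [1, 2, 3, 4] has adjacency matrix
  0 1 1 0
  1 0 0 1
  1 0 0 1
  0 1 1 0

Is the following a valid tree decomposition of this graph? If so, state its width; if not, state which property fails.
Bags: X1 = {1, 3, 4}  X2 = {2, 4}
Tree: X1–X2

A tree decomposition must satisfy three properties: every vertex lies in some bag; for every edge, both endpoints lie together in some bag; and for every vertex, the bags containing it form a connected subtree. Here edge (1,2) lies in no bag, so the decomposition is invalid.

No — edge (1,2) lies in no bag.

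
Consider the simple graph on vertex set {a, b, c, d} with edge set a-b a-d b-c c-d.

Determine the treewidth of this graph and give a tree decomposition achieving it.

The largest bag has 3 vertices, giving width 2; this decomposition certifies tw(G) ≤ 2. For the lower bound, G contains the cycle d–c–b–a–d, so G is not a forest; only forests have treewidth ≤ 1, hence tw(G) ≥ 2. Hence tw(G) = 2 exactly.

Treewidth 2.
Bags: B1 = {b, c, d}  B2 = {a, b, d}
Tree: B1–B2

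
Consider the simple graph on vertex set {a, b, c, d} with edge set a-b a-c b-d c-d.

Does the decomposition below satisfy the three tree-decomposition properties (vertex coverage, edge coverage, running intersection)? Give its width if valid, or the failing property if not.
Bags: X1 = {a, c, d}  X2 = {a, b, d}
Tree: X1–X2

Yes; width 2.

Checking the three conditions: (i) the bags cover all of {a, b, c, d}; (ii) for each edge, some bag contains both endpoints; (iii) the bags containing any fixed vertex form a subtree. All hold, so the decomposition is valid with width 3 − 1 = 2.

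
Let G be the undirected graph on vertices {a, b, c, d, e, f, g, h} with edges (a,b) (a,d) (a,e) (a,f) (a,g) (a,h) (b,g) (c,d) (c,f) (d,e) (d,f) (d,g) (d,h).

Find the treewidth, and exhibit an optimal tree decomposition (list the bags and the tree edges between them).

Every bag has size at most 3, so the width is 3 − 1 = 2 and tw(G) ≤ 2. For the lower bound, the 3 vertices {c, d, f} are pairwise adjacent, and any tree decomposition puts a clique entirely inside one bag — forcing width ≥ 2. The upper and lower bounds meet at 2, so that is the treewidth.

Treewidth 2.
Bags: B1 = {a, d, f}  B2 = {a, d, e}  B3 = {a, d, g}  B4 = {a, d, h}  B5 = {a, b, g}  B6 = {c, d, f}
Tree: B1–B2, B2–B3, B1–B4, B3–B5, B1–B6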